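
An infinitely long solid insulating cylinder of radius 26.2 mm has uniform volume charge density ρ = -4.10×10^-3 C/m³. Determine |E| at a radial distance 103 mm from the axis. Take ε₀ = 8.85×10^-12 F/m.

|E| ≈ 1.54e6 N/C

By cylindrical symmetry E is radial; use a coaxial Gaussian cylinder of radius 103 mm and length L (r > 26.2 mm, full cross-section enclosed).
λ_enc = ρ·πR² = (-4.10×10^-3)π(0.0262)² = -8.842e-6 C/m.
By Gauss's law (flux through the curved wall only), E·2πrL = λ_enc L/ε₀.
E = |λ_enc|/(2πε₀r) = (8.842×10^-6)/(2π·8.85×10^-12·0.103) = 1.54×10^6 N/C.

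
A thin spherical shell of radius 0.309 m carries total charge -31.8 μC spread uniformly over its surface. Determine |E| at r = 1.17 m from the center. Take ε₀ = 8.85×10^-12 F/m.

Take a concentric spherical Gaussian surface of radius r = 1.17 m (r > 0.309 m).
The entire shell is enclosed: Q_enc = -3.18e-5 C.
Applying ∮E·dA = Q_enc/ε₀ with Φ = E(4πr²):
E = |Q_enc|/(4πε₀r²) = (3.18×10^-5)/(4π·8.85×10^-12·(1.17)²) = 2.09×10^5 N/C.

|E| ≈ 2.09×10^5 N/C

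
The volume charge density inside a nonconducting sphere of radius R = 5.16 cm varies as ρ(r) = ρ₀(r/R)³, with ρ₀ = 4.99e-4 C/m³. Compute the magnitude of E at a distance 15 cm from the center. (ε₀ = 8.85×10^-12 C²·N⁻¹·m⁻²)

Use a concentric Gaussian sphere at r = 15 cm (r > R, all charge enclosed).
Q_enc = 4π ∫₀^R ρ₀(r'/R)^3 r'² dr' = 4πρ₀R³/6 = 1.436e-7 C.
By Gauss's law, ∮E·dA = E·4πr² = Q_enc/ε₀.
E = |Q_enc|/(4πε₀r²) = (1.436e-7)/(4π·8.85×10^-12·(0.15)²) = 5.74e4 N/C.

5.74×10^4 N/C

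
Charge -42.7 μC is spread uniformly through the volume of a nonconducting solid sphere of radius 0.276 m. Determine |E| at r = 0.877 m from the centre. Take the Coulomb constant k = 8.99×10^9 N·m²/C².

By spherical symmetry E is radial; choose a Gaussian sphere of radius r = 0.877 m (r > R, so the entire charge is enclosed).
Q_enc = -42.7 μC = -4.27×10^-5 C.
Since E is radial and uniform over the Gaussian sphere, Φ = E·4πr² = Q_enc/ε₀.
E = k|Q_enc|/r² = (8.99×10^9)(4.27×10^-5)/(0.877)² = 4.99e5 N/C.

E ≈ 4.99×10^5 N/C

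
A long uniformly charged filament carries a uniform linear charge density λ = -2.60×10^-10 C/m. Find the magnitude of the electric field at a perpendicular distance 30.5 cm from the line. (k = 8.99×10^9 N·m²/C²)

|E| = 15.3 N/C

Take a coaxial cylindrical Gaussian surface of radius r = 30.5 cm and length L.
Q_enc = λL, so λ_enc = -2.60×10^-10 C/m.
By Gauss's law (flux through the curved wall only), E·2πrL = λ_enc L/ε₀.
E = 2k|λ_enc|/r = 2(8.99×10^9)(2.60e-10)/(0.305) = 15.3 N/C.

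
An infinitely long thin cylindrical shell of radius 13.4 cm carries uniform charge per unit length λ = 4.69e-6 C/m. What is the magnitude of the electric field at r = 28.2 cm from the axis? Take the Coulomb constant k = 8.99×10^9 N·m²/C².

Coaxial Gaussian cylinder, radius r = 28.2 cm, length L (r > 13.4 cm).
The full line charge is enclosed: λ_enc = 4.69×10^-6 C/m.
Gauss's law: E·2πrL = λ_enc L/ε₀.
E = 2k|λ_enc|/r = 2(8.99×10^9)(4.69×10^-6)/(0.282) = 2.99×10^5 N/C.

|E| = 2.99×10^5 N/C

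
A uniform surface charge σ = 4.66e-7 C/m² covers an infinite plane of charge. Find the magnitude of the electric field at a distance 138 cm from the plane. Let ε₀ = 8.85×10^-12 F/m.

By planar symmetry E is perpendicular to the sheet and uniform; use a Gaussian pillbox with flat faces of area A on each side of the sheet.
Only the two end caps contribute flux: Φ = 2EA. With Q_enc = σA, Gauss's law gives E = |σ|/(2ε₀).
E = |σ|/(2ε₀) = (4.66e-7)/(2·8.85×10^-12) = 2.63×10^4 N/C.

|E| = 2.63×10^4 N/C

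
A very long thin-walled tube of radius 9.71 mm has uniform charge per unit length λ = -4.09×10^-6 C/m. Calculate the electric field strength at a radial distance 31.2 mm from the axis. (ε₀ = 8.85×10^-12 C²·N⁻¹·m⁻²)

Take a coaxial cylindrical Gaussian surface of radius r = 31.2 mm and length L (r > 9.71 mm).
The full line charge is enclosed: λ_enc = -4.09×10^-6 C/m.
Applying ∮E·dA = Q_enc/ε₀ with the end caps contributing no flux:
E = |λ_enc|/(2πε₀r) = (4.09×10^-6)/(2π·8.85×10^-12·0.0312) = 2.36×10^6 N/C.

E ≈ 2.36e6 V/m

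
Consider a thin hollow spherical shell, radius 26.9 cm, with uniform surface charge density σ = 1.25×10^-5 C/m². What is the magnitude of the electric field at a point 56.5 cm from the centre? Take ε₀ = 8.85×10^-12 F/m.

Symmetry ⇒ E = E(r) r̂. Gaussian sphere of radius r = 56.5 cm (r > 26.9 cm).
The entire shell is enclosed: Q_enc = σ·4πR² = (1.25×10^-5)·4π·(0.269)² = 1.137×10^-5 C.
Gauss's law: E·4πr² = Q_enc/ε₀.
E = |Q_enc|/(4πε₀r²) = (1.137e-5)/(4π·8.85×10^-12·(0.565)²) = 3.20×10^5 N/C.

3.20e5 N/C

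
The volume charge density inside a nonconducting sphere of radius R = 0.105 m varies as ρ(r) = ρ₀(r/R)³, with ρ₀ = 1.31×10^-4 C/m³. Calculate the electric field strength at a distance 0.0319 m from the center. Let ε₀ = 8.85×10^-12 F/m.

|E| ≈ 2.21×10^3 N/C

Symmetry ⇒ E = E(r) r̂. Gaussian sphere of radius r = 0.0319 m (r < R).
Integrate the density: Q_enc = 4π ∫₀^r ρ₀(r'/R)^3 r'² dr' = 4πρ₀ r^6/(6·R³) = 2.498×10^-10 C.
By Gauss's law, ∮E·dA = E·4πr² = Q_enc/ε₀.
E = |Q_enc|/(4πε₀r²) = (2.498×10^-10)/(4π·8.85×10^-12·(0.0319)²) = 2.21×10^3 N/C.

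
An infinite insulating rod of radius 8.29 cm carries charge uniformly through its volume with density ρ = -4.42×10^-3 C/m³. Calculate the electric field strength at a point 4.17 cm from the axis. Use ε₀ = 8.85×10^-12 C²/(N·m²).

|E| = 1.04×10^7 N/C

Coaxial Gaussian cylinder, radius r = 4.17 cm, length L (r < R).
Enclosed charge per unit length: λ_enc = ρ·πr² = (-4.42×10^-3)π(0.0417)² = -2.415e-5 C/m.
Gauss's law: E·2πrL = λ_enc L/ε₀.
E = |λ_enc|/(2πε₀r) = (2.415×10^-5)/(2π·8.85×10^-12·0.0417) = 1.04×10^7 N/C.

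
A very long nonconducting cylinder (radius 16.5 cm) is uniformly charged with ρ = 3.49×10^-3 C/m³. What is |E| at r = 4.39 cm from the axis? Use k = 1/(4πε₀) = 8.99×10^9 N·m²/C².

Choose a coaxial cylinder of radius r = 4.39 cm (arbitrary length L) as the Gaussian surface (r < R).
Enclosed charge per unit length: λ_enc = ρ·πr² = (3.49e-3)π(0.0439)² = 2.113e-5 C/m.
By Gauss's law (flux through the curved wall only), E·2πrL = λ_enc L/ε₀.
E = 2k|λ_enc|/r = 2(8.99×10^9)(2.113e-5)/(0.0439) = 8.65e6 N/C.

|E| ≈ 8.65e6 N/C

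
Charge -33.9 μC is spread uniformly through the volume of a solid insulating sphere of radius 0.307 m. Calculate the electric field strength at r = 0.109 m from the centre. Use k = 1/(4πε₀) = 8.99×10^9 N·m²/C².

Take a concentric spherical Gaussian surface of radius r = 0.109 m (r < R).
Only the charge within r is enclosed: Q_enc = Q·(r/R)³ = (-33.9 μC)·(0.109 m/0.307 m)³ = -1.517×10^-6 C.
Applying ∮E·dA = Q_enc/ε₀ with Φ = E(4πr²):
E = k|Q_enc|/r² = (8.99×10^9)(1.517×10^-6)/(0.109)² = 1.15×10^6 N/C.

E ≈ 1.15e6 N/C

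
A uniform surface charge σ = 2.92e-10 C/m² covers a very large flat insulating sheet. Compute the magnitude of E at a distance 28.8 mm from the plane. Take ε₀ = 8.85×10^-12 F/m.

|E| = 16.5 N/C

By planar symmetry E is perpendicular to the sheet and uniform; use a Gaussian pillbox with flat faces of area A on each side of the sheet.
Only the two end caps contribute flux: Φ = 2EA. With Q_enc = σA, Gauss's law gives E = |σ|/(2ε₀).
E = |σ|/(2ε₀) = (2.92×10^-10)/(2·8.85×10^-12) = 16.5 N/C.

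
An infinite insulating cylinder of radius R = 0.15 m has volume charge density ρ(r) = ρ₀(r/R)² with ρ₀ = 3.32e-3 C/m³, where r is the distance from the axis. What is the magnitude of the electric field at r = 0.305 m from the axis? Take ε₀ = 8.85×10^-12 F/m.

|E| ≈ 6.92×10^6 V/m

Take a coaxial cylindrical Gaussian surface of radius r = 0.305 m and length L (r > R, full charge per length enclosed).
λ_enc = 2π ∫₀^R ρ₀(r'/R)^2 r' dr' = 2πρ₀R²/4 = 1.173×10^-4 C/m.
Gauss's law: E·2πrL = λ_enc L/ε₀.
E = |λ_enc|/(2πε₀r) = (1.173×10^-4)/(2π·8.85×10^-12·0.305) = 6.92e6 N/C.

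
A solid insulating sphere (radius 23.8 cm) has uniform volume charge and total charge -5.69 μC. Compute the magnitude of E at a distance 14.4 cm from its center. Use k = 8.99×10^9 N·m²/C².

Use a concentric Gaussian sphere at r = 14.4 cm (r < R).
Only the charge within r is enclosed: Q_enc = Q·(r/R)³ = (-5.69 μC)·(14.4 cm/23.8 cm)³ = -1.26×10^-6 C.
Applying ∮E·dA = Q_enc/ε₀ with Φ = E(4πr²):
E = k|Q_enc|/r² = (8.99×10^9)(1.26×10^-6)/(0.144)² = 5.46×10^5 N/C.

|E| = 5.46e5 N/C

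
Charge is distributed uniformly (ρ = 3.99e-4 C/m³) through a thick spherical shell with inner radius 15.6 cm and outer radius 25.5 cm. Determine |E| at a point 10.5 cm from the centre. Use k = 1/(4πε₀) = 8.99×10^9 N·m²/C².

|E| = 0 N/C

By spherical symmetry E is radial; choose a Gaussian sphere of radius r = 10.5 cm (r < 15.6 cm, inside the empty cavity).
Q_enc = 0 (all charge lies at larger r); Gauss's law gives E = 0.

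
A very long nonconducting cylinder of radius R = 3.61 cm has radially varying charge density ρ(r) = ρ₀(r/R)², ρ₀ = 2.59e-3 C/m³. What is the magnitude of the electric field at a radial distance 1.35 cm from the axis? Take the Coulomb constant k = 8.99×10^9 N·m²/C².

By cylindrical symmetry E is radial; use a coaxial Gaussian cylinder of radius 1.35 cm and length L (r < R).
λ_enc = ∫₀^r ρ(r')·2πr' dr' = (2πρ₀/R²)·r^4/4 = 1.037×10^-7 C/m.
By Gauss's law (flux through the curved wall only), E·2πrL = λ_enc L/ε₀.
E = 2k|λ_enc|/r = 2(8.99×10^9)(1.037×10^-7)/(0.0135) = 1.38e5 N/C.

|E| ≈ 1.38e5 V/m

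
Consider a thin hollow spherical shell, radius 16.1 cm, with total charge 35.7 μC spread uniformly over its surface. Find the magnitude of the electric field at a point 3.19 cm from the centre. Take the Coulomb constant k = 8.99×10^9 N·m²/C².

Take a concentric spherical Gaussian surface of radius r = 3.19 cm (inside the shell, r < 16.1 cm).
No charge lies within this surface, so Q_enc = 0 and Gauss's law gives E·4πr² = 0 ⇒ E = 0.

E = 0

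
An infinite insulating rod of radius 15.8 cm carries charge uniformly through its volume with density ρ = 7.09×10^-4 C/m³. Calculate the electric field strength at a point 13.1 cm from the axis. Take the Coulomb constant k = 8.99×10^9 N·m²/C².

E = 5.25×10^6 N/C

Choose a coaxial cylinder of radius r = 13.1 cm (arbitrary length L) as the Gaussian surface (r < R).
Enclosed charge per unit length: λ_enc = ρ·πr² = (7.09×10^-4)π(0.131)² = 3.822×10^-5 C/m.
Applying ∮E·dA = Q_enc/ε₀ with the end caps contributing no flux:
E = 2k|λ_enc|/r = 2(8.99×10^9)(3.822×10^-5)/(0.131) = 5.25e6 N/C.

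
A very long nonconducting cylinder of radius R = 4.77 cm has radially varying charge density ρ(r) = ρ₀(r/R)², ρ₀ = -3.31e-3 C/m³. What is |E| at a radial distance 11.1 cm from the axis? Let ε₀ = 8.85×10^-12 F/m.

Choose a coaxial cylinder of radius r = 11.1 cm (arbitrary length L) as the Gaussian surface (r > R, full charge per length enclosed).
λ_enc = 2π ∫₀^R ρ₀(r'/R)^2 r' dr' = 2πρ₀R²/4 = -1.183×10^-5 C/m.
Applying ∮E·dA = Q_enc/ε₀ with the end caps contributing no flux:
E = |λ_enc|/(2πε₀r) = (1.183e-5)/(2π·8.85×10^-12·0.111) = 1.92×10^6 N/C.

E = 1.92×10^6 N/C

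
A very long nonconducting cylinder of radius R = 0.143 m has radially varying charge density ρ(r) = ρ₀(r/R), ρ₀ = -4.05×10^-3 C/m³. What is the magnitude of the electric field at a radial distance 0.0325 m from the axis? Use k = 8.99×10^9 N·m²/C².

Choose a coaxial cylinder of radius r = 0.0325 m (arbitrary length L) as the Gaussian surface (r < R).
λ_enc = ∫₀^r ρ(r')·2πr' dr' = (2πρ₀/R)·r^3/3 = -2.036×10^-6 C/m.
Applying ∮E·dA = Q_enc/ε₀ with the end caps contributing no flux:
E = 2k|λ_enc|/r = 2(8.99×10^9)(2.036×10^-6)/(0.0325) = 1.13×10^6 N/C.

|E| = 1.13e6 N/C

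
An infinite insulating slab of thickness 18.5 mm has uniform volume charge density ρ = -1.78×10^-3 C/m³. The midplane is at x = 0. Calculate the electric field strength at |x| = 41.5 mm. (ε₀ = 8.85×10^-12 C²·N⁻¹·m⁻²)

The point |x| = 41.5 mm lies outside the slab (half-thickness 0.00925 m). A symmetric pillbox spanning the full slab encloses Q_enc = ρ·d·A.
Flux = 2EA ⇒ E = |ρ|d/(2ε₀), independent of distance outside.
E = (1.78×10^-3)(0.0185)/(2·8.85×10^-12) = 1.86e6 N/C.

E ≈ 1.86×10^6 V/m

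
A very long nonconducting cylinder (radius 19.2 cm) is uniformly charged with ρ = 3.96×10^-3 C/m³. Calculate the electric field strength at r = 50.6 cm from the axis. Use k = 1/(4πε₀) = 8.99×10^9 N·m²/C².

Choose a coaxial cylinder of radius r = 50.6 cm (arbitrary length L) as the Gaussian surface (r > 19.2 cm, full cross-section enclosed).
λ_enc = ρ·πR² = (3.96×10^-3)π(0.192)² = 4.586×10^-4 C/m.
By Gauss's law (flux through the curved wall only), E·2πrL = λ_enc L/ε₀.
E = 2k|λ_enc|/r = 2(8.99×10^9)(4.586×10^-4)/(0.506) = 1.63×10^7 N/C.

|E| = 1.63×10^7 N/C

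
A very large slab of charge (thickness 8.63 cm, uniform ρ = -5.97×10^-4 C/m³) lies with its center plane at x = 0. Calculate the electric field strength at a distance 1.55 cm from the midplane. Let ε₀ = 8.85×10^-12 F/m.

E = 1.05×10^6 V/m

By symmetry E is perpendicular to the slab. A Gaussian pillbox from −1.55 cm to +1.55 cm (face area A) lies entirely within the slab.
Q_enc = ρ·(2x)·A and flux = 2EA, so 2EA = 2ρxA/ε₀ ⇒ E = |ρ|x/ε₀.
E = (5.97×10^-4)(0.0155)/(8.85×10^-12) = 1.05×10^6 N/C.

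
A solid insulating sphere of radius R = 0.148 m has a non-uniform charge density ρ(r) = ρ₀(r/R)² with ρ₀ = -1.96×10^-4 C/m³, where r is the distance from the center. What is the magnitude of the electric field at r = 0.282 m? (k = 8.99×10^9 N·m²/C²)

Take a concentric spherical Gaussian surface of radius r = 0.282 m (r > R, all charge enclosed).
Q_enc = 4π ∫₀^R ρ₀(r'/R)^2 r'² dr' = 4πρ₀R³/5 = -1.597×10^-6 C.
By Gauss's law, ∮E·dA = E·4πr² = Q_enc/ε₀.
E = k|Q_enc|/r² = (8.99×10^9)(1.597e-6)/(0.282)² = 1.81×10^5 N/C.

E = 1.81e5 V/m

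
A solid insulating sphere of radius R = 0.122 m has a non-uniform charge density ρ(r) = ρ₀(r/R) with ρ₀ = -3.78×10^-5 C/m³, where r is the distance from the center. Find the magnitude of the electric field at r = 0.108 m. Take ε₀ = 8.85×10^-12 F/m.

Symmetry ⇒ E = E(r) r̂. Gaussian sphere of radius r = 0.108 m (r < R).
Q_enc = ∫₀^r ρ(r')·4πr'² dr' = (4πρ₀/R) ∫₀^r r'^3 dr' = 4πρ₀ r^4/(4·R) = -1.324×10^-7 C.
Gauss's law: E·4πr² = Q_enc/ε₀.
E = |Q_enc|/(4πε₀r²) = (1.324×10^-7)/(4π·8.85×10^-12·(0.108)²) = 1.02×10^5 N/C.

|E| ≈ 1.02e5 N/C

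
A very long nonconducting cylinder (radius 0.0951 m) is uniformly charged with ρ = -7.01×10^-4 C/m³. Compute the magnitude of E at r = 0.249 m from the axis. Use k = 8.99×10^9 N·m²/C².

E ≈ 1.44×10^6 N/C

By cylindrical symmetry E is radial; use a coaxial Gaussian cylinder of radius 0.249 m and length L (r > 0.0951 m, full cross-section enclosed).
λ_enc = ρ·πR² = (-7.01×10^-4)π(0.0951)² = -1.992e-5 C/m.
Since E is radial and uniform over the curved surface, Φ = E·2πrL = Q_enc/ε₀ = λ_enc L/ε₀.
E = 2k|λ_enc|/r = 2(8.99×10^9)(1.992×10^-5)/(0.249) = 1.44e6 N/C.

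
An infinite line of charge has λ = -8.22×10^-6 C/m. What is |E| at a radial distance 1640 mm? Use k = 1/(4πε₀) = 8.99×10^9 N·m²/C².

Coaxial Gaussian cylinder, radius r = 1640 mm, length L.
Q_enc = λL, so λ_enc = -8.22×10^-6 C/m.
By Gauss's law (flux through the curved wall only), E·2πrL = λ_enc L/ε₀.
E = 2k|λ_enc|/r = 2(8.99×10^9)(8.22×10^-6)/(1.64) = 9.01×10^4 N/C.

|E| ≈ 9.01×10^4 N/C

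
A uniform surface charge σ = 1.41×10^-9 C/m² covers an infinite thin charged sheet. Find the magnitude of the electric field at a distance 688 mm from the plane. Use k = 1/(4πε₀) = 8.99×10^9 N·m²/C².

Choose a cylindrical pillbox piercing the sheet, end faces (area A) parallel to it.
Only the two end caps contribute flux: Φ = 2EA. With Q_enc = σA, Gauss's law gives E = |σ|/(2ε₀).
E = 2πk|σ| = 2π(8.99×10^9)(1.41×10^-9) = 79.6 N/C.

E ≈ 79.6 N/C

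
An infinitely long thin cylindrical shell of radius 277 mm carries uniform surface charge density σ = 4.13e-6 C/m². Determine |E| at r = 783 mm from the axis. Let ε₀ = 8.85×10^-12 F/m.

1.65e5 N/C

By cylindrical symmetry E is radial; use a coaxial Gaussian cylinder of radius 783 mm and length L (r > 277 mm).
The whole shell is enclosed: λ_enc = σ·2πR = (4.13×10^-6)·2π·(0.277) = 7.188e-6 C/m.
Since E is radial and uniform over the curved surface, Φ = E·2πrL = Q_enc/ε₀ = λ_enc L/ε₀.
E = |λ_enc|/(2πε₀r) = (7.188e-6)/(2π·8.85×10^-12·0.783) = 1.65×10^5 N/C.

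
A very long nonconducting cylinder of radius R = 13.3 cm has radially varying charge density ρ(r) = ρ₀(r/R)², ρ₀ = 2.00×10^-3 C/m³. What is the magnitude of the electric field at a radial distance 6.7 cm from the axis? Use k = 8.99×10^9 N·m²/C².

Choose a coaxial cylinder of radius r = 6.7 cm (arbitrary length L) as the Gaussian surface (r < R).
Integrating ρ over the cross-section to radius r: λ_enc = (2πρ₀/R²) ∫₀^r r'^3 dr' = 2πρ₀ r^4/(4·R²) = 3.579×10^-6 C/m.
Gauss's law: E·2πrL = λ_enc L/ε₀.
E = 2k|λ_enc|/r = 2(8.99×10^9)(3.579×10^-6)/(0.067) = 9.60e5 N/C.

|E| ≈ 9.60×10^5 N/C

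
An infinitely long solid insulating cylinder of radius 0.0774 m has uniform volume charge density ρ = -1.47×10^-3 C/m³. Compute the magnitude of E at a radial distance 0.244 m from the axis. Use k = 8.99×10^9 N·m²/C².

Coaxial Gaussian cylinder, radius r = 0.244 m, length L (r > 0.0774 m, full cross-section enclosed).
λ_enc = ρ·πR² = (-1.47×10^-3)π(0.0774)² = -2.767×10^-5 C/m.
Gauss's law: E·2πrL = λ_enc L/ε₀.
E = 2k|λ_enc|/r = 2(8.99×10^9)(2.767×10^-5)/(0.244) = 2.04×10^6 N/C.

E ≈ 2.04×10^6 V/m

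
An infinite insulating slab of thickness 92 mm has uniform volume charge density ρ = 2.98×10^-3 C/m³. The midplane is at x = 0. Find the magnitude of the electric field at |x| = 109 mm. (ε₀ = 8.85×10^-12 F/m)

E ≈ 1.55×10^7 V/m

The point |x| = 109 mm lies outside the slab (half-thickness 0.046 m). A symmetric pillbox spanning the full slab encloses Q_enc = ρ·d·A.
Flux = 2EA ⇒ E = |ρ|d/(2ε₀), independent of distance outside.
E = (2.98e-3)(0.092)/(2·8.85×10^-12) = 1.55×10^7 N/C.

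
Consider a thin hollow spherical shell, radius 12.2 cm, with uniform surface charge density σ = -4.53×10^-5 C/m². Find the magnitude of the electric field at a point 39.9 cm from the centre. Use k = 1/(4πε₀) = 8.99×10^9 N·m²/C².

Use a concentric Gaussian sphere at r = 39.9 cm (r > 12.2 cm).
The entire shell is enclosed: Q_enc = σ·4πR² = (-4.53×10^-5)·4π·(0.122)² = -8.473e-6 C.
Gauss's law: E·4πr² = Q_enc/ε₀.
E = k|Q_enc|/r² = (8.99×10^9)(8.473×10^-6)/(0.399)² = 4.78e5 N/C.

|E| ≈ 4.78e5 N/C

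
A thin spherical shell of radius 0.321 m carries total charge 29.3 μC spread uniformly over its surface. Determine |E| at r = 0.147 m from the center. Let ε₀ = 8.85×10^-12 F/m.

Use a concentric Gaussian sphere at r = 0.147 m (inside the shell, r < 0.321 m).
No charge lies within this surface, so Q_enc = 0 and Gauss's law gives E·4πr² = 0 ⇒ E = 0.

E = 0 (no enclosed charge)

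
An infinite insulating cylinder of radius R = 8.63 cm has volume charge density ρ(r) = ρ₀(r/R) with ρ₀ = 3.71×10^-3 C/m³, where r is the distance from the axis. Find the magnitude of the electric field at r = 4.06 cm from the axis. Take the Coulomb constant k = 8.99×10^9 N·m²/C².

Coaxial Gaussian cylinder, radius r = 4.06 cm, length L (r < R).
Integrating ρ over the cross-section to radius r: λ_enc = (2πρ₀/R) ∫₀^r r'^2 dr' = 2πρ₀ r^3/(3·R) = 6.026e-6 C/m.
Since E is radial and uniform over the curved surface, Φ = E·2πrL = Q_enc/ε₀ = λ_enc L/ε₀.
E = 2k|λ_enc|/r = 2(8.99×10^9)(6.026×10^-6)/(0.0406) = 2.67×10^6 N/C.

|E| ≈ 2.67×10^6 N/C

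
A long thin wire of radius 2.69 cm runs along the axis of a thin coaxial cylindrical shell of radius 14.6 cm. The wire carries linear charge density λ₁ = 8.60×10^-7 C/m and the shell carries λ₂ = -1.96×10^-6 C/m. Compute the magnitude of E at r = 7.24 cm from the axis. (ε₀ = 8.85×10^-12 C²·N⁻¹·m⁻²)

Choose a coaxial cylinder of radius r = 7.24 cm (arbitrary length L) as the Gaussian surface (between the conductors, 2.69 cm < r < 14.6 cm).
The shell at 14.6 cm lies outside the Gaussian surface, so λ_enc = λ₁ = 8.60×10^-7 C/m.
Gauss's law: E·2πrL = λ_enc L/ε₀.
E = |λ_enc|/(2πε₀r) = (8.60×10^-7)/(2π·8.85×10^-12·0.0724) = 2.14×10^5 N/C.

2.14e5 N/C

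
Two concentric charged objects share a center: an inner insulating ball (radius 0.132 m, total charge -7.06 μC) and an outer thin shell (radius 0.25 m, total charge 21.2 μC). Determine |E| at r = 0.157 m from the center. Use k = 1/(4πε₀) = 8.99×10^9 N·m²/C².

Symmetry ⇒ E = E(r) r̂. Gaussian sphere of radius r = 0.157 m (between the bodies, 0.132 m < r < 0.25 m).
Only the inner charge is enclosed; the outer shell contributes nothing inside itself. Q_enc = -7.06 μC = -7.06e-6 C.
By Gauss's law, ∮E·dA = E·4πr² = Q_enc/ε₀.
E = k|Q_enc|/r² = (8.99×10^9)(7.06×10^-6)/(0.157)² = 2.57×10^6 N/C.

|E| = 2.57×10^6 N/C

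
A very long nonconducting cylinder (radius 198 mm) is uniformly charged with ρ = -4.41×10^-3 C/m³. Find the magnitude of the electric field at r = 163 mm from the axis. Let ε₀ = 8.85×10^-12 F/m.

4.06e7 N/C

Choose a coaxial cylinder of radius r = 163 mm (arbitrary length L) as the Gaussian surface (r < R).
Enclosed charge per unit length: λ_enc = ρ·πr² = (-4.41×10^-3)π(0.163)² = -3.681×10^-4 C/m.
Gauss's law: E·2πrL = λ_enc L/ε₀.
E = |λ_enc|/(2πε₀r) = (3.681×10^-4)/(2π·8.85×10^-12·0.163) = 4.06e7 N/C.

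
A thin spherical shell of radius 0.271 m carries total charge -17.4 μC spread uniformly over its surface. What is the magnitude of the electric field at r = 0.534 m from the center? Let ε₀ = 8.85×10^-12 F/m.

5.49×10^5 N/C

Use a concentric Gaussian sphere at r = 0.534 m (r > 0.271 m).
The entire shell is enclosed: Q_enc = -1.74×10^-5 C.
Gauss's law: E·4πr² = Q_enc/ε₀.
E = |Q_enc|/(4πε₀r²) = (1.74e-5)/(4π·8.85×10^-12·(0.534)²) = 5.49×10^5 N/C.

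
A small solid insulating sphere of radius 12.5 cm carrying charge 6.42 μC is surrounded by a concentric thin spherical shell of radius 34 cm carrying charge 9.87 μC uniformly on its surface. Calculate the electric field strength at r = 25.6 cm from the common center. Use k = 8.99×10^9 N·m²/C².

E ≈ 8.81×10^5 N/C

Take a concentric spherical Gaussian surface of radius r = 25.6 cm (between the bodies, 12.5 cm < r < 34 cm).
Only the inner charge is enclosed; the outer shell contributes nothing inside itself. Q_enc = 6.42 μC = 6.42×10^-6 C.
Gauss's law: E·4πr² = Q_enc/ε₀.
E = k|Q_enc|/r² = (8.99×10^9)(6.42×10^-6)/(0.256)² = 8.81e5 N/C.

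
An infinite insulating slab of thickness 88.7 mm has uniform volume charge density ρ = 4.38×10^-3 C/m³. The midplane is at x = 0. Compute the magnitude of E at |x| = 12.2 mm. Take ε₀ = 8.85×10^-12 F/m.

|E| = 6.04e6 N/C

By symmetry E is perpendicular to the slab. A Gaussian pillbox from −12.2 mm to +12.2 mm (face area A) lies entirely within the slab.
Q_enc = ρ·(2x)·A and flux = 2EA, so 2EA = 2ρxA/ε₀ ⇒ E = |ρ|x/ε₀.
E = (4.38×10^-3)(0.0122)/(8.85×10^-12) = 6.04×10^6 N/C.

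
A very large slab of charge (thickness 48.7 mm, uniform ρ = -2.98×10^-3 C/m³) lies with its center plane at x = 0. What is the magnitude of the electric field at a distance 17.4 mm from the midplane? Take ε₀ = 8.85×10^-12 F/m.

E = 5.86×10^6 N/C

By symmetry E is perpendicular to the slab. A Gaussian pillbox from −17.4 mm to +17.4 mm (face area A) lies entirely within the slab.
Q_enc = ρ·(2x)·A and flux = 2EA, so 2EA = 2ρxA/ε₀ ⇒ E = |ρ|x/ε₀.
E = (2.98e-3)(0.0174)/(8.85×10^-12) = 5.86×10^6 N/C.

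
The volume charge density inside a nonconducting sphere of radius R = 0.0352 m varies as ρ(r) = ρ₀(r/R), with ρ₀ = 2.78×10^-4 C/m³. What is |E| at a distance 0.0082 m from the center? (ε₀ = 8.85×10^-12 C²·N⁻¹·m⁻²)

|E| = 1.50×10^4 V/m

By spherical symmetry E is radial; choose a Gaussian sphere of radius r = 0.0082 m (r < R).
Q_enc = ∫₀^r ρ(r')·4πr'² dr' = (4πρ₀/R) ∫₀^r r'^3 dr' = 4πρ₀ r^4/(4·R) = 1.122×10^-10 C.
Since E is radial and uniform over the Gaussian sphere, Φ = E·4πr² = Q_enc/ε₀.
E = |Q_enc|/(4πε₀r²) = (1.122e-10)/(4π·8.85×10^-12·(0.0082)²) = 1.50e4 N/C.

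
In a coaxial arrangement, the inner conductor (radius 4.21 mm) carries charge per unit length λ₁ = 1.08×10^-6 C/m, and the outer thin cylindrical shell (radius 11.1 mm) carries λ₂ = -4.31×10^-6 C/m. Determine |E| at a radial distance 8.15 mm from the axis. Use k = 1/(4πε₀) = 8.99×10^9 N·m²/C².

|E| ≈ 2.38×10^6 N/C

Choose a coaxial cylinder of radius r = 8.15 mm (arbitrary length L) as the Gaussian surface (between the conductors, 4.21 mm < r < 11.1 mm).
The shell at 11.1 mm lies outside the Gaussian surface, so λ_enc = λ₁ = 1.08×10^-6 C/m.
Applying ∮E·dA = Q_enc/ε₀ with the end caps contributing no flux:
E = 2k|λ_enc|/r = 2(8.99×10^9)(1.08×10^-6)/(0.00815) = 2.38×10^6 N/C.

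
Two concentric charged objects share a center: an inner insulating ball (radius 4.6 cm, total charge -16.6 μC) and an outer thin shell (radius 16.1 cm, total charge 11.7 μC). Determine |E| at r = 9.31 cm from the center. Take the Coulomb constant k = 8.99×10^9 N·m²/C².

|E| ≈ 1.72e7 V/m

By spherical symmetry E is radial; choose a Gaussian sphere of radius r = 9.31 cm (between the bodies, 4.6 cm < r < 16.1 cm).
Only the inner charge is enclosed; the outer shell contributes nothing inside itself. Q_enc = -16.6 μC = -1.66e-5 C.
Applying ∮E·dA = Q_enc/ε₀ with Φ = E(4πr²):
E = k|Q_enc|/r² = (8.99×10^9)(1.66×10^-5)/(0.0931)² = 1.72×10^7 N/C.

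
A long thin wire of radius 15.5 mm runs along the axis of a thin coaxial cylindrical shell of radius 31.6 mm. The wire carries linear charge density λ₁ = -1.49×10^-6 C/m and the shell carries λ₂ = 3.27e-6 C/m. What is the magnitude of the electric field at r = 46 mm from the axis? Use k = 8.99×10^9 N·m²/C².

|E| = 6.96×10^5 N/C

Choose a coaxial cylinder of radius r = 46 mm (arbitrary length L) as the Gaussian surface (r > 31.6 mm, enclosing both).
λ_enc = λ₁ + λ₂ = (-1.49×10^-6) + (3.27×10^-6) = 1.78×10^-6 C/m.
By Gauss's law (flux through the curved wall only), E·2πrL = λ_enc L/ε₀.
E = 2k|λ_enc|/r = 2(8.99×10^9)(1.78×10^-6)/(0.046) = 6.96e5 N/C.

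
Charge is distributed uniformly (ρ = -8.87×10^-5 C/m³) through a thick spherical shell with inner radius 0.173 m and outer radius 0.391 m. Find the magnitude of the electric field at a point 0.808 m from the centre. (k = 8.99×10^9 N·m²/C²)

E = 2.79×10^5 V/m

Symmetry ⇒ E = E(r) r̂. Gaussian sphere of radius r = 0.808 m (r > 0.391 m, enclosing the whole shell).
Q_enc = ρ·(4π/3)(b³ − a³) = (-8.87×10^-5)·(4π/3)·((0.391)³ − (0.173)³) = -2.029×10^-5 C.
Gauss's law: E·4πr² = Q_enc/ε₀.
E = k|Q_enc|/r² = (8.99×10^9)(2.029×10^-5)/(0.808)² = 2.79×10^5 N/C.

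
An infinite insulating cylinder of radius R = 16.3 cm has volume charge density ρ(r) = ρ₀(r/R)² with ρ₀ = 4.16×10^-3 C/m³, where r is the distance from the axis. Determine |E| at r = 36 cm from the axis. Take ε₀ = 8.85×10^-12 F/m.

By cylindrical symmetry E is radial; use a coaxial Gaussian cylinder of radius 36 cm and length L (r > R, full charge per length enclosed).
λ_enc = 2π ∫₀^R ρ₀(r'/R)^2 r' dr' = 2πρ₀R²/4 = 1.736e-4 C/m.
Since E is radial and uniform over the curved surface, Φ = E·2πrL = Q_enc/ε₀ = λ_enc L/ε₀.
E = |λ_enc|/(2πε₀r) = (1.736×10^-4)/(2π·8.85×10^-12·0.36) = 8.67×10^6 N/C.

|E| = 8.67×10^6 N/C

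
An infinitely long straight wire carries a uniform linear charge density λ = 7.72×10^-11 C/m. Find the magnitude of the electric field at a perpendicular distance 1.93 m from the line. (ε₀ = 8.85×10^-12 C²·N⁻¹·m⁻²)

Take a coaxial cylindrical Gaussian surface of radius r = 1.93 m and length L.
Q_enc = λL, so λ_enc = 7.72×10^-11 C/m.
Applying ∮E·dA = Q_enc/ε₀ with the end caps contributing no flux:
E = |λ_enc|/(2πε₀r) = (7.72e-11)/(2π·8.85×10^-12·1.93) = 0.719 N/C.

0.719 N/C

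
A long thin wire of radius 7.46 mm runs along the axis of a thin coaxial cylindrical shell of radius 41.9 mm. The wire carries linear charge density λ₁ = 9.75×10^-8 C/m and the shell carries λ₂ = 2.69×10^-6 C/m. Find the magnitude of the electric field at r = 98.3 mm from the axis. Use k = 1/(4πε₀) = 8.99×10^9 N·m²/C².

|E| = 5.10e5 N/C

By cylindrical symmetry E is radial; use a coaxial Gaussian cylinder of radius 98.3 mm and length L (r > 41.9 mm, enclosing both).
λ_enc = λ₁ + λ₂ = (9.75×10^-8) + (2.69×10^-6) = 2.788e-6 C/m.
Since E is radial and uniform over the curved surface, Φ = E·2πrL = Q_enc/ε₀ = λ_enc L/ε₀.
E = 2k|λ_enc|/r = 2(8.99×10^9)(2.788×10^-6)/(0.0983) = 5.10×10^5 N/C.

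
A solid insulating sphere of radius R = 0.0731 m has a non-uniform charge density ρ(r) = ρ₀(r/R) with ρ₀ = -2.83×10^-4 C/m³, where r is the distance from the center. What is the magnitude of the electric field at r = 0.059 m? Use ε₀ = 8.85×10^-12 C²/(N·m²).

By spherical symmetry E is radial; choose a Gaussian sphere of radius r = 0.059 m (r < R).
Integrate the density: Q_enc = 4π ∫₀^r ρ₀(r'/R)^1 r'² dr' = 4πρ₀ r^4/(4·R) = -1.474e-7 C.
By Gauss's law, ∮E·dA = E·4πr² = Q_enc/ε₀.
E = |Q_enc|/(4πε₀r²) = (1.474e-7)/(4π·8.85×10^-12·(0.059)²) = 3.81e5 N/C.

3.81×10^5 N/C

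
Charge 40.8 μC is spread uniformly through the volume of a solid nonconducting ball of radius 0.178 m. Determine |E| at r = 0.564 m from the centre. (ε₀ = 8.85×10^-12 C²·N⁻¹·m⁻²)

Symmetry ⇒ E = E(r) r̂. Gaussian sphere of radius r = 0.564 m (r > R, so the entire charge is enclosed).
Q_enc = 40.8 μC = 4.08×10^-5 C.
Applying ∮E·dA = Q_enc/ε₀ with Φ = E(4πr²):
E = |Q_enc|/(4πε₀r²) = (4.08×10^-5)/(4π·8.85×10^-12·(0.564)²) = 1.15×10^6 N/C.

E = 1.15×10^6 N/C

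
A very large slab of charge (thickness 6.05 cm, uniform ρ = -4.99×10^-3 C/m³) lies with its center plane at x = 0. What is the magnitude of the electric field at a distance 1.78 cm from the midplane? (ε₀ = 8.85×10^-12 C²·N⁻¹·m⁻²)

By symmetry E is perpendicular to the slab. A Gaussian pillbox from −1.78 cm to +1.78 cm (face area A) lies entirely within the slab.
Q_enc = ρ·(2x)·A and flux = 2EA, so 2EA = 2ρxA/ε₀ ⇒ E = |ρ|x/ε₀.
E = (4.99×10^-3)(0.0178)/(8.85×10^-12) = 1.00×10^7 N/C.

|E| = 1.00×10^7 V/m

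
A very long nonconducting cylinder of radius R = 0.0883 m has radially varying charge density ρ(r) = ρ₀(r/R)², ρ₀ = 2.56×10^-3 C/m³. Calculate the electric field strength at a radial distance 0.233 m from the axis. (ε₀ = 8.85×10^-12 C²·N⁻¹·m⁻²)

Choose a coaxial cylinder of radius r = 0.233 m (arbitrary length L) as the Gaussian surface (r > R, full charge per length enclosed).
λ_enc = 2π ∫₀^R ρ₀(r'/R)^2 r' dr' = 2πρ₀R²/4 = 3.135e-5 C/m.
Since E is radial and uniform over the curved surface, Φ = E·2πrL = Q_enc/ε₀ = λ_enc L/ε₀.
E = |λ_enc|/(2πε₀r) = (3.135e-5)/(2π·8.85×10^-12·0.233) = 2.42e6 N/C.

E ≈ 2.42e6 N/C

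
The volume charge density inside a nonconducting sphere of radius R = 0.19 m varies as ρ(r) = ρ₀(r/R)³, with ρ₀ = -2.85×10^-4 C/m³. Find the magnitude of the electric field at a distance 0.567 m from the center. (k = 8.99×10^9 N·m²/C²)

By spherical symmetry E is radial; choose a Gaussian sphere of radius r = 0.567 m (r > R, all charge enclosed).
Q_enc = 4π ∫₀^R ρ₀(r'/R)^3 r'² dr' = 4πρ₀R³/6 = -4.094×10^-6 C.
Applying ∮E·dA = Q_enc/ε₀ with Φ = E(4πr²):
E = k|Q_enc|/r² = (8.99×10^9)(4.094×10^-6)/(0.567)² = 1.14e5 N/C.

1.14×10^5 N/C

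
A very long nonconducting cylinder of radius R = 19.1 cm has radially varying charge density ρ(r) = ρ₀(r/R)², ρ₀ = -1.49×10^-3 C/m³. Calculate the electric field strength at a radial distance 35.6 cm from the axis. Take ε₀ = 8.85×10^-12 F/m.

Coaxial Gaussian cylinder, radius r = 35.6 cm, length L (r > R, full charge per length enclosed).
λ_enc = 2π ∫₀^R ρ₀(r'/R)^2 r' dr' = 2πρ₀R²/4 = -8.538×10^-5 C/m.
Gauss's law: E·2πrL = λ_enc L/ε₀.
E = |λ_enc|/(2πε₀r) = (8.538e-5)/(2π·8.85×10^-12·0.356) = 4.31e6 N/C.

|E| = 4.31e6 N/C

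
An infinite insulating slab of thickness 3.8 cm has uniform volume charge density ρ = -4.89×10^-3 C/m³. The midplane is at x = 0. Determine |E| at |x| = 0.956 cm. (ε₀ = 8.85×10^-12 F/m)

By symmetry E is perpendicular to the slab. A Gaussian pillbox from −0.956 cm to +0.956 cm (face area A) lies entirely within the slab.
Q_enc = ρ·(2x)·A and flux = 2EA, so 2EA = 2ρxA/ε₀ ⇒ E = |ρ|x/ε₀.
E = (4.89×10^-3)(0.00956)/(8.85×10^-12) = 5.28×10^6 N/C.

5.28×10^6 V/m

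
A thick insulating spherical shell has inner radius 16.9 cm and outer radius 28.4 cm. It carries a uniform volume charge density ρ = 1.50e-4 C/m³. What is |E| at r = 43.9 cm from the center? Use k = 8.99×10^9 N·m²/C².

Symmetry ⇒ E = E(r) r̂. Gaussian sphere of radius r = 43.9 cm (r > 28.4 cm, enclosing the whole shell).
Q_enc = ρ·(4π/3)(b³ − a³) = (1.50e-4)·(4π/3)·((0.284)³ − (0.169)³) = 1.136×10^-5 C.
Applying ∮E·dA = Q_enc/ε₀ with Φ = E(4πr²):
E = k|Q_enc|/r² = (8.99×10^9)(1.136e-5)/(0.439)² = 5.30×10^5 N/C.

E ≈ 5.30×10^5 N/C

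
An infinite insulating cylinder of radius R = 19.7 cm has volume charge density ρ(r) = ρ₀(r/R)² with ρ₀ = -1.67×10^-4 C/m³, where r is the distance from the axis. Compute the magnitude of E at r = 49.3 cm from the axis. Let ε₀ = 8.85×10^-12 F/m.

Take a coaxial cylindrical Gaussian surface of radius r = 49.3 cm and length L (r > R, full charge per length enclosed).
λ_enc = 2π ∫₀^R ρ₀(r'/R)^2 r' dr' = 2πρ₀R²/4 = -1.018×10^-5 C/m.
By Gauss's law (flux through the curved wall only), E·2πrL = λ_enc L/ε₀.
E = |λ_enc|/(2πε₀r) = (1.018×10^-5)/(2π·8.85×10^-12·0.493) = 3.71×10^5 N/C.

|E| = 3.71×10^5 V/m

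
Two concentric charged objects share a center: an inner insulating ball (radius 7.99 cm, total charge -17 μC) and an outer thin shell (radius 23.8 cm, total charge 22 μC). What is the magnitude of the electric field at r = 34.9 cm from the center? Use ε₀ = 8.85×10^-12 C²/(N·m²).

E = 3.69×10^5 N/C

Take a concentric spherical Gaussian surface of radius r = 34.9 cm (r > 23.8 cm, enclosing both).
Q_enc = (-17 μC) + (22 μC) = 5.00×10^-6 C.
By Gauss's law, ∮E·dA = E·4πr² = Q_enc/ε₀.
E = |Q_enc|/(4πε₀r²) = (5.00×10^-6)/(4π·8.85×10^-12·(0.349)²) = 3.69e5 N/C.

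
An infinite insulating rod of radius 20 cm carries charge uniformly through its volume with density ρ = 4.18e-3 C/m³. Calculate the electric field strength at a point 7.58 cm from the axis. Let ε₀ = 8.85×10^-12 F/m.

Choose a coaxial cylinder of radius r = 7.58 cm (arbitrary length L) as the Gaussian surface (r < R).
Enclosed charge per unit length: λ_enc = ρ·πr² = (4.18×10^-3)π(0.0758)² = 7.545×10^-5 C/m.
By Gauss's law (flux through the curved wall only), E·2πrL = λ_enc L/ε₀.
E = |λ_enc|/(2πε₀r) = (7.545×10^-5)/(2π·8.85×10^-12·0.0758) = 1.79×10^7 N/C.

|E| ≈ 1.79e7 N/C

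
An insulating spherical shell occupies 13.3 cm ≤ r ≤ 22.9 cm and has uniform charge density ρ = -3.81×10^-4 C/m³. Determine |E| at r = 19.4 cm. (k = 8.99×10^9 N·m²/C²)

1.89e6 V/m

Symmetry ⇒ E = E(r) r̂. Gaussian sphere of radius r = 19.4 cm (within the shell material, 13.3 cm < r < 22.9 cm).
Enclosed charge is the volume from a to r: Q_enc = (4π/3)ρ(r³ − a³) = -7.898e-6 C.
By Gauss's law, ∮E·dA = E·4πr² = Q_enc/ε₀.
E = k|Q_enc|/r² = (8.99×10^9)(7.898×10^-6)/(0.194)² = 1.89×10^6 N/C.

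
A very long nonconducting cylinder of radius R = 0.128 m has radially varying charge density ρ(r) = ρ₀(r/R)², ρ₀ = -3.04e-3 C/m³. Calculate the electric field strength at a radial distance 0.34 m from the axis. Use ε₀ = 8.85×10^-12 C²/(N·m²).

Coaxial Gaussian cylinder, radius r = 0.34 m, length L (r > R, full charge per length enclosed).
λ_enc = 2π ∫₀^R ρ₀(r'/R)^2 r' dr' = 2πρ₀R²/4 = -7.824e-5 C/m.
By Gauss's law (flux through the curved wall only), E·2πrL = λ_enc L/ε₀.
E = |λ_enc|/(2πε₀r) = (7.824×10^-5)/(2π·8.85×10^-12·0.34) = 4.14×10^6 N/C.

|E| ≈ 4.14×10^6 N/C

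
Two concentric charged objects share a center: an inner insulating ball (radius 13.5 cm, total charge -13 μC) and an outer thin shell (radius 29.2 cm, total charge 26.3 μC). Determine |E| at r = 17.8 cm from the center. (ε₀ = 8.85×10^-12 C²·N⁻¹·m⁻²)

3.69×10^6 N/C

Take a concentric spherical Gaussian surface of radius r = 17.8 cm (between the bodies, 13.5 cm < r < 29.2 cm).
The shell at 29.2 cm lies outside the Gaussian surface, so Q_enc = -13 μC = -1.30×10^-5 C.
Gauss's law: E·4πr² = Q_enc/ε₀.
E = |Q_enc|/(4πε₀r²) = (1.30×10^-5)/(4π·8.85×10^-12·(0.178)²) = 3.69×10^6 N/C.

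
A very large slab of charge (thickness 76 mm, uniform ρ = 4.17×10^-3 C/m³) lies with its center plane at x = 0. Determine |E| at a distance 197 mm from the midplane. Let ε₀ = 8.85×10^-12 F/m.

The point |x| = 197 mm lies outside the slab (half-thickness 0.038 m). A symmetric pillbox spanning the full slab encloses Q_enc = ρ·d·A.
Flux = 2EA ⇒ E = |ρ|d/(2ε₀), independent of distance outside.
E = (4.17e-3)(0.076)/(2·8.85×10^-12) = 1.79e7 N/C.

E ≈ 1.79e7 V/m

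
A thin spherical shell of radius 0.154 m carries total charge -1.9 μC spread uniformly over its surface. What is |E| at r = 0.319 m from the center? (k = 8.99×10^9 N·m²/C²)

|E| = 1.68e5 V/m

Take a concentric spherical Gaussian surface of radius r = 0.319 m (r > 0.154 m).
The entire shell is enclosed: Q_enc = -1.90×10^-6 C.
Applying ∮E·dA = Q_enc/ε₀ with Φ = E(4πr²):
E = k|Q_enc|/r² = (8.99×10^9)(1.90×10^-6)/(0.319)² = 1.68×10^5 N/C.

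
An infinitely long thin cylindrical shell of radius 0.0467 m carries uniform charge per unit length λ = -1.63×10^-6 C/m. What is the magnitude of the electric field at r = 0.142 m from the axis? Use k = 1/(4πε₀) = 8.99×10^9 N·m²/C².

Choose a coaxial cylinder of radius r = 0.142 m (arbitrary length L) as the Gaussian surface (r > 0.0467 m).
The full line charge is enclosed: λ_enc = -1.63e-6 C/m.
Gauss's law: E·2πrL = λ_enc L/ε₀.
E = 2k|λ_enc|/r = 2(8.99×10^9)(1.63×10^-6)/(0.142) = 2.06×10^5 N/C.

|E| = 2.06e5 V/m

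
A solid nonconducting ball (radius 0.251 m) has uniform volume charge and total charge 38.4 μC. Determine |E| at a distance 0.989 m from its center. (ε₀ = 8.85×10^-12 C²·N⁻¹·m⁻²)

3.53×10^5 V/m

Use a concentric Gaussian sphere at r = 0.989 m (r > R, so the entire charge is enclosed).
Q_enc = 38.4 μC = 3.84e-5 C.
Gauss's law: E·4πr² = Q_enc/ε₀.
E = |Q_enc|/(4πε₀r²) = (3.84×10^-5)/(4π·8.85×10^-12·(0.989)²) = 3.53×10^5 N/C.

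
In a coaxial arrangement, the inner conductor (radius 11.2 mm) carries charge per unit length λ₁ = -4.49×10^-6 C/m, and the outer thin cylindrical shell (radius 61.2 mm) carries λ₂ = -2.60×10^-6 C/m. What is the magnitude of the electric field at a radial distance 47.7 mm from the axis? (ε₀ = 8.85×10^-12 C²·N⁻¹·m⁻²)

E ≈ 1.69×10^6 N/C

Take a coaxial cylindrical Gaussian surface of radius r = 47.7 mm and length L (between the conductors, 11.2 mm < r < 61.2 mm).
The shell at 61.2 mm lies outside the Gaussian surface, so λ_enc = λ₁ = -4.49e-6 C/m.
By Gauss's law (flux through the curved wall only), E·2πrL = λ_enc L/ε₀.
E = |λ_enc|/(2πε₀r) = (4.49e-6)/(2π·8.85×10^-12·0.0477) = 1.69×10^6 N/C.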